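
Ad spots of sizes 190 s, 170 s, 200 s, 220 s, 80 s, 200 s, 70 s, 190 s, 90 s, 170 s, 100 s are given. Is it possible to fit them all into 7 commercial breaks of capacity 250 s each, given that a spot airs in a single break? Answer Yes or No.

Total = 1680 s; ⌈1680/250⌉ = 7.
The bound of 7 does not rule out 7, but exhaustive search shows no assignment into 7 commercial breaks of capacity 250 s exists — the minimum is 8.

No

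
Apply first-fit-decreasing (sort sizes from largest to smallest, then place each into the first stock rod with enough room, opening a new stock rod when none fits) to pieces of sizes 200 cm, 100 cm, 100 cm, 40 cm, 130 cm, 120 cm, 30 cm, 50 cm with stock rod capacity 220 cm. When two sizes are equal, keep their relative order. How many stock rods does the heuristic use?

4

Sorted descending: 200, 130, 120, 100, 100, 50, 40, 30.
  200 → stock rod 1 (new)  [load 200/220]
  130 → stock rod 2 (new)  [load 130/220]
  120 → stock rod 3 (new)  [load 120/220]
  100 → stock rod 3  [load 220/220]
  100 → stock rod 4 (new)  [load 100/220]
  50 → stock rod 2  [load 180/220]
  40 → stock rod 2  [load 220/220]
  30 → stock rod 4  [load 130/220]
4 stock rods opened.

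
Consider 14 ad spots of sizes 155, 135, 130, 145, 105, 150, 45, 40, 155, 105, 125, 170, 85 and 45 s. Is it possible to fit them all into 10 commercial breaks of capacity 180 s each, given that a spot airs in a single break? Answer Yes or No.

No

Total = 1590 s; ⌈1590/180⌉ = 9.
10 ad spots each exceed half the capacity and cannot share a break, forcing at least 10 commercial breaks.
The bound of 10 does not rule out 10, but exhaustive search shows no assignment into 10 commercial breaks of capacity 180 s exists — the minimum is 11.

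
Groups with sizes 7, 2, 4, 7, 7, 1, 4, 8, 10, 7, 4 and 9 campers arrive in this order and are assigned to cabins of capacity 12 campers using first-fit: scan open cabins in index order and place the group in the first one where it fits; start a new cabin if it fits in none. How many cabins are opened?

  7 → cabin 1 (new)  [load 7/12]
  2 → cabin 1  [load 9/12]
  4 → cabin 2 (new)  [load 4/12]
  7 → cabin 2  [load 11/12]
  7 → cabin 3 (new)  [load 7/12]
  1 → cabin 1  [load 10/12]
  4 → cabin 3  [load 11/12]
  8 → cabin 4 (new)  [load 8/12]
  10 → cabin 5 (new)  [load 10/12]
  7 → cabin 6 (new)  [load 7/12]
  4 → cabin 4  [load 12/12]
  9 → cabin 7 (new)  [load 9/12]
7 cabins opened.

7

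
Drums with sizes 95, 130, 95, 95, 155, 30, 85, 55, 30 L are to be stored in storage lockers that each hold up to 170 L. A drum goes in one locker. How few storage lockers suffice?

6

Total = 155 + 130 + 95 + 95 + 95 + 85 + 55 + 30 + 30 = 770 L.
Lower bound: ⌈770/170⌉ = 5 storage lockers.
A packing using 6 storage lockers:
  locker 1: 155 = 155
  locker 2: 130 + 30 = 160
  locker 3: 95 + 55 = 150
  locker 4: 95 + 30 = 125
  locker 5: 95 = 95
  locker 6: 85 = 85
No arrangement into 5 storage lockers stays within capacity, so 6 is optimal.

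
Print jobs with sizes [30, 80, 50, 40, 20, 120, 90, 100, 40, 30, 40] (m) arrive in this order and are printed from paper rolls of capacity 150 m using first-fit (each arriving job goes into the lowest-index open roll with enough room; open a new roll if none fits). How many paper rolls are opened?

  30 → roll 1 (new)  [load 30/150]
  80 → roll 1  [load 110/150]
  50 → roll 2 (new)  [load 50/150]
  40 → roll 1  [load 150/150]
  20 → roll 2  [load 70/150]
  120 → roll 3 (new)  [load 120/150]
  90 → roll 4 (new)  [load 90/150]
  100 → roll 5 (new)  [load 100/150]
  40 → roll 2  [load 110/150]
  30 → roll 2  [load 140/150]
  40 → roll 4  [load 130/150]
5 paper rolls opened.

5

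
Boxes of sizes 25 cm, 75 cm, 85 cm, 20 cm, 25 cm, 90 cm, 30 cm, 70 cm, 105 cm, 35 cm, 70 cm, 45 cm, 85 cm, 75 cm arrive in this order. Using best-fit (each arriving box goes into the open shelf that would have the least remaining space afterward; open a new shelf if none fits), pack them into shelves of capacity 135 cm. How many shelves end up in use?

  25 → shelf 1 (new)  [load 25/135]
  75 → shelf 1  [load 100/135]
  85 → shelf 2 (new)  [load 85/135]
  20 → shelf 1  [load 120/135]
  25 → shelf 2  [load 110/135]
  90 → shelf 3 (new)  [load 90/135]
  30 → shelf 3  [load 120/135]
  70 → shelf 4 (new)  [load 70/135]
  105 → shelf 5 (new)  [load 105/135]
  35 → shelf 4  [load 105/135]
  70 → shelf 6 (new)  [load 70/135]
  45 → shelf 6  [load 115/135]
  85 → shelf 7 (new)  [load 85/135]
  75 → shelf 8 (new)  [load 75/135]
8 shelves opened.

8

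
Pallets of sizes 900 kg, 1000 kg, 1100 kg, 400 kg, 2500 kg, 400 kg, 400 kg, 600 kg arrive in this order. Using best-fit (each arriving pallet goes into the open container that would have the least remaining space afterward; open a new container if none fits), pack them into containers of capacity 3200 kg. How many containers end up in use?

  900 → container 1 (new)  [load 900/3200]
  1000 → container 1  [load 1900/3200]
  1100 → container 1  [load 3000/3200]
  400 → container 2 (new)  [load 400/3200]
  2500 → container 2  [load 2900/3200]
  400 → container 3 (new)  [load 400/3200]
  400 → container 3  [load 800/3200]
  600 → container 3  [load 1400/3200]
3 containers opened.

3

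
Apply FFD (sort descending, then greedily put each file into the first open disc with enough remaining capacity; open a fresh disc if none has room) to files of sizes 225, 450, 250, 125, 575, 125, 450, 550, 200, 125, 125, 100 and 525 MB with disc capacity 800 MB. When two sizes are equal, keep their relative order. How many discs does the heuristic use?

Sorted descending: 575, 550, 525, 450, 450, 250, 225, 200, 125, 125, 125, 125, 100.
  575 → disc 1 (new)  [load 575/800]
  550 → disc 2 (new)  [load 550/800]
  525 → disc 3 (new)  [load 525/800]
  450 → disc 4 (new)  [load 450/800]
  450 → disc 5 (new)  [load 450/800]
  250 → disc 2  [load 800/800]
  225 → disc 1  [load 800/800]
  200 → disc 3  [load 725/800]
  125 → disc 4  [load 575/800]
  125 → disc 4  [load 700/800]
  125 → disc 5  [load 575/800]
  125 → disc 5  [load 700/800]
  100 → disc 4  [load 800/800]
5 discs opened.

5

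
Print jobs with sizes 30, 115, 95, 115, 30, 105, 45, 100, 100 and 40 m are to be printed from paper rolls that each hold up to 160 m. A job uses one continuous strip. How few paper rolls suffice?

6

Total = 115 + 115 + 105 + 100 + 100 + 95 + 45 + 40 + 30 + 30 = 775 m.
Lower bound: ⌈775/160⌉ = 5 paper rolls.
Also, 6 print jobs each exceed 80 m, and no two of those can share a roll, so at least 6 paper rolls are needed.
A packing using 6 paper rolls:
  roll 1: 115 + 45 = 160
  roll 2: 115 + 40 = 155
  roll 3: 105 + 30 = 135
  roll 4: 100 + 30 = 130
  roll 5: 100 = 100
  roll 6: 95 = 95
This matches the lower bound, so 6 is optimal.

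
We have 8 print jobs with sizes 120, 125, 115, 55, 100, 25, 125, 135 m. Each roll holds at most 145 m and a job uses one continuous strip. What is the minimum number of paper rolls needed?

Total = 135 + 125 + 125 + 120 + 115 + 100 + 55 + 25 = 800 m.
Lower bound: ⌈800/145⌉ = 6 paper rolls.
A packing using 7 paper rolls:
  roll 1: 135 = 135
  roll 2: 125 = 125
  roll 3: 125 = 125
  roll 4: 120 + 25 = 145
  roll 5: 115 = 115
  roll 6: 100 = 100
  roll 7: 55 = 55
No arrangement into 6 paper rolls stays within capacity, so 7 is optimal.

7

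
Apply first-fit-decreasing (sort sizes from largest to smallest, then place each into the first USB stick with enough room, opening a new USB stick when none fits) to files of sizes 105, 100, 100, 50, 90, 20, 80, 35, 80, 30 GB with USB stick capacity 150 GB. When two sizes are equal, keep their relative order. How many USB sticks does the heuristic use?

Sorted descending: 105, 100, 100, 90, 80, 80, 50, 35, 30, 20.
  105 → USB stick 1 (new)  [load 105/150]
  100 → USB stick 2 (new)  [load 100/150]
  100 → USB stick 3 (new)  [load 100/150]
  90 → USB stick 4 (new)  [load 90/150]
  80 → USB stick 5 (new)  [load 80/150]
  80 → USB stick 6 (new)  [load 80/150]
  50 → USB stick 2  [load 150/150]
  35 → USB stick 1  [load 140/150]
  30 → USB stick 3  [load 130/150]
  20 → USB stick 3  [load 150/150]
6 USB sticks opened.

6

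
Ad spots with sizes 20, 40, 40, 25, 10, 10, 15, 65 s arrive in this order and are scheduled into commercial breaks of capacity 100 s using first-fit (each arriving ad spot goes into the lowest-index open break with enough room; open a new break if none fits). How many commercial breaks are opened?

  20 → break 1 (new)  [load 20/100]
  40 → break 1  [load 60/100]
  40 → break 1  [load 100/100]
  25 → break 2 (new)  [load 25/100]
  10 → break 2  [load 35/100]
  10 → break 2  [load 45/100]
  15 → break 2  [load 60/100]
  65 → break 3 (new)  [load 65/100]
3 commercial breaks opened.

3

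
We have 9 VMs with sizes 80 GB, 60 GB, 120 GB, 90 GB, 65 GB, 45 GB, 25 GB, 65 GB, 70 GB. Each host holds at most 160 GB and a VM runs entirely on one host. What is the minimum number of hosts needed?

Total = 120 + 90 + 80 + 70 + 65 + 65 + 60 + 45 + 25 = 620 GB.
Lower bound: ⌈620/160⌉ = 4 hosts.
A packing using 5 hosts:
  host 1: 120 + 25 = 145
  host 2: 90 + 70 = 160
  host 3: 80 + 65 = 145
  host 4: 65 + 60 = 125
  host 5: 45 = 45
No arrangement into 4 hosts stays within capacity, so 5 is optimal.

5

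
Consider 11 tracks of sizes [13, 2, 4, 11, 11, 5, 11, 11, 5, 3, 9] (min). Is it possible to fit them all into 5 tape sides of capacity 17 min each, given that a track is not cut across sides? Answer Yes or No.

No

Total = 85 min; ⌈85/17⌉ = 5.
6 tracks each exceed half the capacity and cannot share a side, forcing at least 6 tape sides.
At least 6 tape sides are required, but only 5 are allowed.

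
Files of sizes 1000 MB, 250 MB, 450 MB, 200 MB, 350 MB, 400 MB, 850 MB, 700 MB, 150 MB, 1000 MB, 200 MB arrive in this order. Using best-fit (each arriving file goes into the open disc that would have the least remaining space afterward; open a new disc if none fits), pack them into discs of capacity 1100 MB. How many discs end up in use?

6

  1000 → disc 1 (new)  [load 1000/1100]
  250 → disc 2 (new)  [load 250/1100]
  450 → disc 2  [load 700/1100]
  200 → disc 2  [load 900/1100]
  350 → disc 3 (new)  [load 350/1100]
  400 → disc 3  [load 750/1100]
  850 → disc 4 (new)  [load 850/1100]
  700 → disc 5 (new)  [load 700/1100]
  150 → disc 2  [load 1050/1100]
  1000 → disc 6 (new)  [load 1000/1100]
  200 → disc 4  [load 1050/1100]
6 discs opened.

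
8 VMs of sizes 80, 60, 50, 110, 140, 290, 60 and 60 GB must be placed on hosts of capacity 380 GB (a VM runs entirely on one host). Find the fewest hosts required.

3

Total = 290 + 140 + 110 + 80 + 60 + 60 + 60 + 50 = 850 GB.
Lower bound: ⌈850/380⌉ = 3 hosts.
A packing using 3 hosts:
  host 1: 290 + 80 = 370
  host 2: 140 + 110 + 60 + 60 = 370
  host 3: 60 + 50 = 110
This matches the lower bound, so 3 is optimal.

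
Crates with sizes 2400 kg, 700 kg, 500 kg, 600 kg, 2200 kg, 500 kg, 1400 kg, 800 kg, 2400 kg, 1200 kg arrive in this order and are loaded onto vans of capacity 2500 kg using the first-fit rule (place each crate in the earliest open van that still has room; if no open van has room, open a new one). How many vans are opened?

6

  2400 → van 1 (new)  [load 2400/2500]
  700 → van 2 (new)  [load 700/2500]
  500 → van 2  [load 1200/2500]
  600 → van 2  [load 1800/2500]
  2200 → van 3 (new)  [load 2200/2500]
  500 → van 2  [load 2300/2500]
  1400 → van 4 (new)  [load 1400/2500]
  800 → van 4  [load 2200/2500]
  2400 → van 5 (new)  [load 2400/2500]
  1200 → van 6 (new)  [load 1200/2500]
6 vans opened.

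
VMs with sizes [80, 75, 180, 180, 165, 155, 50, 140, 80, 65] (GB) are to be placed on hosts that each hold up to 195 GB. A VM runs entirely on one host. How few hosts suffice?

7

Total = 180 + 180 + 165 + 155 + 140 + 80 + 80 + 75 + 65 + 50 = 1170 GB.
Lower bound: ⌈1170/195⌉ = 6 hosts.
A packing using 7 hosts:
  host 1: 180 = 180
  host 2: 180 = 180
  host 3: 165 = 165
  host 4: 155 = 155
  host 5: 140 + 50 = 190
  host 6: 80 + 80 = 160
  host 7: 75 + 65 = 140
No arrangement into 6 hosts stays within capacity, so 7 is optimal.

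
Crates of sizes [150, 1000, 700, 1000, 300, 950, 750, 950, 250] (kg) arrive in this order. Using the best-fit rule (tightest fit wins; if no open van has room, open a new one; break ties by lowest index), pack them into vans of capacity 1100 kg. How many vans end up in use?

  150 → van 1 (new)  [load 150/1100]
  1000 → van 2 (new)  [load 1000/1100]
  700 → van 1  [load 850/1100]
  1000 → van 3 (new)  [load 1000/1100]
  300 → van 4 (new)  [load 300/1100]
  950 → van 5 (new)  [load 950/1100]
  750 → van 4  [load 1050/1100]
  950 → van 6 (new)  [load 950/1100]
  250 → van 1  [load 1100/1100]
6 vans opened.

6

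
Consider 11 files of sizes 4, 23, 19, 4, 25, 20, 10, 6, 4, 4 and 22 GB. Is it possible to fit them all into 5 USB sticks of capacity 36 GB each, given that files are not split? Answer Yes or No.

A valid assignment using 5 USB sticks:
  USB stick 1: 25 + 10 = 35
  USB stick 2: 23 + 6 + 4 = 33
  USB stick 3: 22 + 4 + 4 + 4 = 34
  USB stick 4: 20 = 20
  USB stick 5: 19 = 19
Every load is within 36 GB, so 5 USB sticks suffice.

Yes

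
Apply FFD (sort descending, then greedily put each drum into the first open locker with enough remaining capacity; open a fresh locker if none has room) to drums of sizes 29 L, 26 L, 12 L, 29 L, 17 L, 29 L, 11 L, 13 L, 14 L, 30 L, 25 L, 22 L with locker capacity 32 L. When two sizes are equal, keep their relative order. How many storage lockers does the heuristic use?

Sorted descending: 30, 29, 29, 29, 26, 25, 22, 17, 14, 13, 12, 11.
  30 → locker 1 (new)  [load 30/32]
  29 → locker 2 (new)  [load 29/32]
  29 → locker 3 (new)  [load 29/32]
  29 → locker 4 (new)  [load 29/32]
  26 → locker 5 (new)  [load 26/32]
  25 → locker 6 (new)  [load 25/32]
  22 → locker 7 (new)  [load 22/32]
  17 → locker 8 (new)  [load 17/32]
  14 → locker 8  [load 31/32]
  13 → locker 9 (new)  [load 13/32]
  12 → locker 9  [load 25/32]
  11 → locker 10 (new)  [load 11/32]
10 storage lockers opened.

10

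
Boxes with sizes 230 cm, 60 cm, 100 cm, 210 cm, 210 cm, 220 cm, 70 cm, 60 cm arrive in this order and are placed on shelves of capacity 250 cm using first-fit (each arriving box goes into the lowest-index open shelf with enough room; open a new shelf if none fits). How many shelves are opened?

  230 → shelf 1 (new)  [load 230/250]
  60 → shelf 2 (new)  [load 60/250]
  100 → shelf 2  [load 160/250]
  210 → shelf 3 (new)  [load 210/250]
  210 → shelf 4 (new)  [load 210/250]
  220 → shelf 5 (new)  [load 220/250]
  70 → shelf 2  [load 230/250]
  60 → shelf 6 (new)  [load 60/250]
6 shelves opened.

6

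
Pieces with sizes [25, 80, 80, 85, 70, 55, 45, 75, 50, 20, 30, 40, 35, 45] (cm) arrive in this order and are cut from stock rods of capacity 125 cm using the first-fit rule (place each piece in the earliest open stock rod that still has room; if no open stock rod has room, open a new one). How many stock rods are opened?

  25 → stock rod 1 (new)  [load 25/125]
  80 → stock rod 1  [load 105/125]
  80 → stock rod 2 (new)  [load 80/125]
  85 → stock rod 3 (new)  [load 85/125]
  70 → stock rod 4 (new)  [load 70/125]
  55 → stock rod 4  [load 125/125]
  45 → stock rod 2  [load 125/125]
  75 → stock rod 5 (new)  [load 75/125]
  50 → stock rod 5  [load 125/125]
  20 → stock rod 1  [load 125/125]
  30 → stock rod 3  [load 115/125]
  40 → stock rod 6 (new)  [load 40/125]
  35 → stock rod 6  [load 75/125]
  45 → stock rod 6  [load 120/125]
6 stock rods opened.

6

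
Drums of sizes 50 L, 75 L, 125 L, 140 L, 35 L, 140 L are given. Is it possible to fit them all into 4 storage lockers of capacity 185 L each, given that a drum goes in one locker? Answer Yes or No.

Yes

A valid assignment using 4 storage lockers:
  locker 1: 140 + 35 = 175
  locker 2: 140 = 140
  locker 3: 125 + 50 = 175
  locker 4: 75 = 75
Every load is within 185 L, so 4 storage lockers suffice.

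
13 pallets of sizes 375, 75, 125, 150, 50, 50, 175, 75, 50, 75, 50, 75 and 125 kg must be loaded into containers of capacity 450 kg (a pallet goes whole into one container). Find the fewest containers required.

Total = 375 + 175 + 150 + 125 + 125 + 75 + 75 + 75 + 75 + 50 + 50 + 50 + 50 = 1450 kg.
Lower bound: ⌈1450/450⌉ = 4 containers.
A packing using 4 containers:
  container 1: 375 + 75 = 450
  container 2: 175 + 150 + 125 = 450
  container 3: 125 + 75 + 75 + 75 + 50 + 50 = 450
  container 4: 50 + 50 = 100
This matches the lower bound, so 4 is optimal.

4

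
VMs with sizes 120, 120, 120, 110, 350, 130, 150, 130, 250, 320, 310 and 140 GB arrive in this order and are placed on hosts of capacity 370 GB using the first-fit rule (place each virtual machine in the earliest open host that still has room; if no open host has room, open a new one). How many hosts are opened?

  120 → host 1 (new)  [load 120/370]
  120 → host 1  [load 240/370]
  120 → host 1  [load 360/370]
  110 → host 2 (new)  [load 110/370]
  350 → host 3 (new)  [load 350/370]
  130 → host 2  [load 240/370]
  150 → host 4 (new)  [load 150/370]
  130 → host 2  [load 370/370]
  250 → host 5 (new)  [load 250/370]
  320 → host 6 (new)  [load 320/370]
  310 → host 7 (new)  [load 310/370]
  140 → host 4  [load 290/370]
7 hosts opened.

7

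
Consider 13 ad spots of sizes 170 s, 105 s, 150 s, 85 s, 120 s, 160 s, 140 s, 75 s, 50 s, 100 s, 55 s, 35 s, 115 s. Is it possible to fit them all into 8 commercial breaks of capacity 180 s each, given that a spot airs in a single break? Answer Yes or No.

No

Total = 1360 s; ⌈1360/180⌉ = 8.
The bound of 8 does not rule out 8, but exhaustive search shows no assignment into 8 commercial breaks of capacity 180 s exists — the minimum is 9.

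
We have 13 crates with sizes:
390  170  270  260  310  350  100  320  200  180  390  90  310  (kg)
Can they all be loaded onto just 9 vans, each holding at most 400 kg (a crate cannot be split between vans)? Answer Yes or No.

No

Total = 3340 kg; ⌈3340/400⌉ = 9.
The bound of 9 does not rule out 9, but exhaustive search shows no assignment into 9 vans of capacity 400 kg exists — the minimum is 10.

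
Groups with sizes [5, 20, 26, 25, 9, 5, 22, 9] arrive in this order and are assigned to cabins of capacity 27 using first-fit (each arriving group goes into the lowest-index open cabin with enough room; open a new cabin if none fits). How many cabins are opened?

  5 → cabin 1 (new)  [load 5/27]
  20 → cabin 1  [load 25/27]
  26 → cabin 2 (new)  [load 26/27]
  25 → cabin 3 (new)  [load 25/27]
  9 → cabin 4 (new)  [load 9/27]
  5 → cabin 4  [load 14/27]
  22 → cabin 5 (new)  [load 22/27]
  9 → cabin 4  [load 23/27]
5 cabins opened.

5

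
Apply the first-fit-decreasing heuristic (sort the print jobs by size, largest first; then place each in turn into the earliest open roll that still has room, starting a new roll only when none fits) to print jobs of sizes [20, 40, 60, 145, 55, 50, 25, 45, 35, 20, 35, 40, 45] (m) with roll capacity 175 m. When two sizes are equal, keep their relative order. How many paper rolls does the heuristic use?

Sorted descending: 145, 60, 55, 50, 45, 45, 40, 40, 35, 35, 25, 20, 20.
  145 → roll 1 (new)  [load 145/175]
  60 → roll 2 (new)  [load 60/175]
  55 → roll 2  [load 115/175]
  50 → roll 2  [load 165/175]
  45 → roll 3 (new)  [load 45/175]
  45 → roll 3  [load 90/175]
  40 → roll 3  [load 130/175]
  40 → roll 3  [load 170/175]
  35 → roll 4 (new)  [load 35/175]
  35 → roll 4  [load 70/175]
  25 → roll 1  [load 170/175]
  20 → roll 4  [load 90/175]
  20 → roll 4  [load 110/175]
4 paper rolls opened.

4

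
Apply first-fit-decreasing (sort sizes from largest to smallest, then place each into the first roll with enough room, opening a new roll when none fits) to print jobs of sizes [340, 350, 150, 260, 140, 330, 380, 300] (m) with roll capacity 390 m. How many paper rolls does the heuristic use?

7

Sorted descending: 380, 350, 340, 330, 300, 260, 150, 140.
  380 → roll 1 (new)  [load 380/390]
  350 → roll 2 (new)  [load 350/390]
  340 → roll 3 (new)  [load 340/390]
  330 → roll 4 (new)  [load 330/390]
  300 → roll 5 (new)  [load 300/390]
  260 → roll 6 (new)  [load 260/390]
  150 → roll 7 (new)  [load 150/390]
  140 → roll 7  [load 290/390]
7 paper rolls opened.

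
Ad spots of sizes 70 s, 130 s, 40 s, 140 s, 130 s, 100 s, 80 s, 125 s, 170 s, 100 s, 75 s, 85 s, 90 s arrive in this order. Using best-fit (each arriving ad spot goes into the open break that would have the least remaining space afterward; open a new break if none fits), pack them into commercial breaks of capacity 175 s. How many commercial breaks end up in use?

9

  70 → break 1 (new)  [load 70/175]
  130 → break 2 (new)  [load 130/175]
  40 → break 2  [load 170/175]
  140 → break 3 (new)  [load 140/175]
  130 → break 4 (new)  [load 130/175]
  100 → break 1  [load 170/175]
  80 → break 5 (new)  [load 80/175]
  125 → break 6 (new)  [load 125/175]
  170 → break 7 (new)  [load 170/175]
  100 → break 8 (new)  [load 100/175]
  75 → break 8  [load 175/175]
  85 → break 5  [load 165/175]
  90 → break 9 (new)  [load 90/175]
9 commercial breaks opened.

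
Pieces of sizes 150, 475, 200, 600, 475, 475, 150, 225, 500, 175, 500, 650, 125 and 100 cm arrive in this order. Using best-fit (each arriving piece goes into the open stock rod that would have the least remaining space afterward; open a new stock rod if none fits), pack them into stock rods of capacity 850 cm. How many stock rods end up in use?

  150 → stock rod 1 (new)  [load 150/850]
  475 → stock rod 1  [load 625/850]
  200 → stock rod 1  [load 825/850]
  600 → stock rod 2 (new)  [load 600/850]
  475 → stock rod 3 (new)  [load 475/850]
  475 → stock rod 4 (new)  [load 475/850]
  150 → stock rod 2  [load 750/850]
  225 → stock rod 3  [load 700/850]
  500 → stock rod 5 (new)  [load 500/850]
  175 → stock rod 5  [load 675/850]
  500 → stock rod 6 (new)  [load 500/850]
  650 → stock rod 7 (new)  [load 650/850]
  125 → stock rod 3  [load 825/850]
  100 → stock rod 2  [load 850/850]
7 stock rods opened.

7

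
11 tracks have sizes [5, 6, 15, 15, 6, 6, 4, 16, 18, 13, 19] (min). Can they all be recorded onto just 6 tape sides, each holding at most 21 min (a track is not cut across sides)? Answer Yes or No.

Total = 123 min; ⌈123/21⌉ = 6.
The bound of 6 does not rule out 6, but exhaustive search shows no assignment into 6 tape sides of capacity 21 min exists — the minimum is 7.

No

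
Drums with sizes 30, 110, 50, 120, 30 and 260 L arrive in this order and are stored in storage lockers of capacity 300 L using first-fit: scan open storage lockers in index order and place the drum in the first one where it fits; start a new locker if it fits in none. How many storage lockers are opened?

3

  30 → locker 1 (new)  [load 30/300]
  110 → locker 1  [load 140/300]
  50 → locker 1  [load 190/300]
  120 → locker 2 (new)  [load 120/300]
  30 → locker 1  [load 220/300]
  260 → locker 3 (new)  [load 260/300]
3 storage lockers opened.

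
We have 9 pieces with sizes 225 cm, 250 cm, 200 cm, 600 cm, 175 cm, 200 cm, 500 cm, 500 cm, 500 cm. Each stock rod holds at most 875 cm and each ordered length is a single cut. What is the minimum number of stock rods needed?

Total = 600 + 500 + 500 + 500 + 250 + 225 + 200 + 200 + 175 = 3150 cm.
Lower bound: ⌈3150/875⌉ = 4 stock rods.
A packing using 4 stock rods:
  stock rod 1: 600 + 250 = 850
  stock rod 2: 500 + 225 = 725
  stock rod 3: 500 + 200 + 175 = 875
  stock rod 4: 500 + 200 = 700
This matches the lower bound, so 4 is optimal.

4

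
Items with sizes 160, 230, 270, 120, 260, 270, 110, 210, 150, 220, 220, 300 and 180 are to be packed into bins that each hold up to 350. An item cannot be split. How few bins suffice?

10

Total = 300 + 270 + 270 + 260 + 230 + 220 + 220 + 210 + 180 + 160 + 150 + 120 + 110 = 2700.
Lower bound: ⌈2700/350⌉ = 8 bins.
Also, 9 items each exceed 175, and no two of those can share a bin, so at least 9 bins are needed.
A packing using 10 bins:
  bin 1: 300 = 300
  bin 2: 270 = 270
  bin 3: 270 = 270
  bin 4: 260 = 260
  bin 5: 230 + 120 = 350
  bin 6: 220 + 110 = 330
  bin 7: 220 = 220
  bin 8: 210 = 210
  bin 9: 180 + 160 = 340
  bin 10: 150 = 150
No arrangement into 9 bins stays within capacity, so 10 is optimal.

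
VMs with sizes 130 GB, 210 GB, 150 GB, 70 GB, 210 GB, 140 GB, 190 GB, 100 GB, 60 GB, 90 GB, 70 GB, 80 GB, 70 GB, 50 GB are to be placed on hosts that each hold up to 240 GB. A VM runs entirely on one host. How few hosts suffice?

Total = 210 + 210 + 190 + 150 + 140 + 130 + 100 + 90 + 80 + 70 + 70 + 70 + 60 + 50 = 1620 GB.
Lower bound: ⌈1620/240⌉ = 7 hosts.
A packing using 8 hosts:
  host 1: 210 = 210
  host 2: 210 = 210
  host 3: 190 + 50 = 240
  host 4: 150 + 90 = 240
  host 5: 140 + 100 = 240
  host 6: 130 + 80 = 210
  host 7: 70 + 70 + 70 = 210
  host 8: 60 = 60
No arrangement into 7 hosts stays within capacity, so 8 is optimal.

8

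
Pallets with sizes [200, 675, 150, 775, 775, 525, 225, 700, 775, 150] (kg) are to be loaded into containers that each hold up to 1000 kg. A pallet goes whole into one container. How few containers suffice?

6

Total = 775 + 775 + 775 + 700 + 675 + 525 + 225 + 200 + 150 + 150 = 4950 kg.
Lower bound: ⌈4950/1000⌉ = 5 containers.
Also, 6 pallets each exceed 500 kg, and no two of those can share a container, so at least 6 containers are needed.
A packing using 6 containers:
  container 1: 775 + 225 = 1000
  container 2: 775 + 200 = 975
  container 3: 775 + 150 = 925
  container 4: 700 + 150 = 850
  container 5: 675 = 675
  container 6: 525 = 525
This matches the lower bound, so 6 is optimal.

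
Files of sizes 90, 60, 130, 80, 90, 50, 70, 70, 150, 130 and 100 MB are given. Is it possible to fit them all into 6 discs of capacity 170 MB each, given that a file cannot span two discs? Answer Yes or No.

Total = 1020 MB; ⌈1020/170⌉ = 6.
The bound of 6 does not rule out 6, but exhaustive search shows no assignment into 6 discs of capacity 170 MB exists — the minimum is 7.

No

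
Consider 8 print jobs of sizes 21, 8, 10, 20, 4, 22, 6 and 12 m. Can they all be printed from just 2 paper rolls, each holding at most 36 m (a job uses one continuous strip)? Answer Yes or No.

No

Total = 103 m; ⌈103/36⌉ = 3.
At least 3 paper rolls are required, but only 2 are allowed.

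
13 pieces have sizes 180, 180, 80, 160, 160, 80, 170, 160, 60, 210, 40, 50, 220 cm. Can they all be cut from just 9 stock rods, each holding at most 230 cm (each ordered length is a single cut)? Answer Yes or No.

Yes

A valid assignment using 9 stock rods:
  stock rod 1: 220 = 220
  stock rod 2: 210 = 210
  stock rod 3: 180 + 50 = 230
  stock rod 4: 180 + 40 = 220
  stock rod 5: 170 + 60 = 230
  stock rod 6: 160 = 160
  stock rod 7: 160 = 160
  stock rod 8: 160 = 160
  stock rod 9: 80 + 80 = 160
Every load is within 230 cm, so 9 stock rods suffice.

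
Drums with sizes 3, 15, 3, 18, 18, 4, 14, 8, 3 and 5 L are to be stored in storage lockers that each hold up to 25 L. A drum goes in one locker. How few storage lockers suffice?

Total = 18 + 18 + 15 + 14 + 8 + 5 + 4 + 3 + 3 + 3 = 91 L.
Lower bound: ⌈91/25⌉ = 4 storage lockers.
A packing using 4 storage lockers:
  locker 1: 18 + 5 = 23
  locker 2: 18 + 4 + 3 = 25
  locker 3: 15 + 8 = 23
  locker 4: 14 + 3 + 3 = 20
This matches the lower bound, so 4 is optimal.

4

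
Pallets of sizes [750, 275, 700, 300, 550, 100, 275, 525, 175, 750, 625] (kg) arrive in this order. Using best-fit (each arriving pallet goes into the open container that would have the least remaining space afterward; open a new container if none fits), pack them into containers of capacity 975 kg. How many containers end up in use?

  750 → container 1 (new)  [load 750/975]
  275 → container 2 (new)  [load 275/975]
  700 → container 2  [load 975/975]
  300 → container 3 (new)  [load 300/975]
  550 → container 3  [load 850/975]
  100 → container 3  [load 950/975]
  275 → container 4 (new)  [load 275/975]
  525 → container 4  [load 800/975]
  175 → container 4  [load 975/975]
  750 → container 5 (new)  [load 750/975]
  625 → container 6 (new)  [load 625/975]
6 containers opened.

6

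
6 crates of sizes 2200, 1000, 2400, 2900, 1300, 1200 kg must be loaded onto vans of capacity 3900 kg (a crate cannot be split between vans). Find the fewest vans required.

3

Total = 2900 + 2400 + 2200 + 1300 + 1200 + 1000 = 11000 kg.
Lower bound: ⌈11000/3900⌉ = 3 vans.
A packing using 3 vans:
  van 1: 2900 + 1000 = 3900
  van 2: 2400 + 1300 = 3700
  van 3: 2200 + 1200 = 3400
This matches the lower bound, so 3 is optimal.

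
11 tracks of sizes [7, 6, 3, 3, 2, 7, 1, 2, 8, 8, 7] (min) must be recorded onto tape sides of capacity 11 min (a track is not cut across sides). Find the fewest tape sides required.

Total = 8 + 8 + 7 + 7 + 7 + 6 + 3 + 3 + 2 + 2 + 1 = 54 min.
Lower bound: ⌈54/11⌉ = 5 tape sides.
Also, 6 tracks each exceed 11/2 min, and no two of those can share a side, so at least 6 tape sides are needed.
A packing using 6 tape sides:
  side 1: 8 + 3 = 11
  side 2: 8 + 3 = 11
  side 3: 7 + 2 + 2 = 11
  side 4: 7 + 1 = 8
  side 5: 7 = 7
  side 6: 6 = 6
This matches the lower bound, so 6 is optimal.

6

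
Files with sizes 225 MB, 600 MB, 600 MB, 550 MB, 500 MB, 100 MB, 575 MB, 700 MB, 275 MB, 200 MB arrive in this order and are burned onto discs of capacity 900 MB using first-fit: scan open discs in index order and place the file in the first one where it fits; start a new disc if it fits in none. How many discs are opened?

  225 → disc 1 (new)  [load 225/900]
  600 → disc 1  [load 825/900]
  600 → disc 2 (new)  [load 600/900]
  550 → disc 3 (new)  [load 550/900]
  500 → disc 4 (new)  [load 500/900]
  100 → disc 2  [load 700/900]
  575 → disc 5 (new)  [load 575/900]
  700 → disc 6 (new)  [load 700/900]
  275 → disc 3  [load 825/900]
  200 → disc 2  [load 900/900]
6 discs opened.

6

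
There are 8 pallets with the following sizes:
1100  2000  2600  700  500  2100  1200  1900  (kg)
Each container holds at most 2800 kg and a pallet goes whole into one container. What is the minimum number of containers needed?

Total = 2600 + 2100 + 2000 + 1900 + 1200 + 1100 + 700 + 500 = 12100 kg.
Lower bound: ⌈12100/2800⌉ = 5 containers.
A packing using 5 containers:
  container 1: 2600 = 2600
  container 2: 2100 + 700 = 2800
  container 3: 2000 + 500 = 2500
  container 4: 1900 = 1900
  container 5: 1200 + 1100 = 2300
This matches the lower bound, so 5 is optimal.

5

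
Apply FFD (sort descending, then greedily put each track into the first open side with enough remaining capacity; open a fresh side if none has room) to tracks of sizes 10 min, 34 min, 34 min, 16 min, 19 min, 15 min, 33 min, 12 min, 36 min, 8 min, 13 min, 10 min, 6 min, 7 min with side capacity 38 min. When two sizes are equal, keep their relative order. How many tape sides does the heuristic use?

Sorted descending: 36, 34, 34, 33, 19, 16, 15, 13, 12, 10, 10, 8, 7, 6.
  36 → side 1 (new)  [load 36/38]
  34 → side 2 (new)  [load 34/38]
  34 → side 3 (new)  [load 34/38]
  33 → side 4 (new)  [load 33/38]
  19 → side 5 (new)  [load 19/38]
  16 → side 5  [load 35/38]
  15 → side 6 (new)  [load 15/38]
  13 → side 6  [load 28/38]
  12 → side 7 (new)  [load 12/38]
  10 → side 6  [load 38/38]
  10 → side 7  [load 22/38]
  8 → side 7  [load 30/38]
  7 → side 7  [load 37/38]
  6 → side 8 (new)  [load 6/38]
8 tape sides opened.

8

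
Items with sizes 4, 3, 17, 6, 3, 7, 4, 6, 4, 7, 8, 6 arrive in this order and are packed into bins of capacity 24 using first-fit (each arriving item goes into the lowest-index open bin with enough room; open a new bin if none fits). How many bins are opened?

4

  4 → bin 1 (new)  [load 4/24]
  3 → bin 1  [load 7/24]
  17 → bin 1  [load 24/24]
  6 → bin 2 (new)  [load 6/24]
  3 → bin 2  [load 9/24]
  7 → bin 2  [load 16/24]
  4 → bin 2  [load 20/24]
  6 → bin 3 (new)  [load 6/24]
  4 → bin 2  [load 24/24]
  7 → bin 3  [load 13/24]
  8 → bin 3  [load 21/24]
  6 → bin 4 (new)  [load 6/24]
4 bins opened.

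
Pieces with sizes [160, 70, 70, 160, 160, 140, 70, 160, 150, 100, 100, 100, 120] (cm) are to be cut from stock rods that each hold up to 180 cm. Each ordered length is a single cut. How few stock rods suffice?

10

Total = 160 + 160 + 160 + 160 + 150 + 140 + 120 + 100 + 100 + 100 + 70 + 70 + 70 = 1560 cm.
Lower bound: ⌈1560/180⌉ = 9 stock rods.
Also, 10 pieces each exceed 90 cm, and no two of those can share a stock rod, so at least 10 stock rods are needed.
A packing using 10 stock rods:
  stock rod 1: 160 = 160
  stock rod 2: 160 = 160
  stock rod 3: 160 = 160
  stock rod 4: 160 = 160
  stock rod 5: 150 = 150
  stock rod 6: 140 = 140
  stock rod 7: 120 = 120
  stock rod 8: 100 + 70 = 170
  stock rod 9: 100 + 70 = 170
  stock rod 10: 100 + 70 = 170
This matches the lower bound, so 10 is optimal.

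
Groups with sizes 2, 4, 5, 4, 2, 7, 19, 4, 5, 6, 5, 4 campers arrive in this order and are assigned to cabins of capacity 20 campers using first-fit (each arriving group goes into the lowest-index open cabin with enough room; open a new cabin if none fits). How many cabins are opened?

  2 → cabin 1 (new)  [load 2/20]
  4 → cabin 1  [load 6/20]
  5 → cabin 1  [load 11/20]
  4 → cabin 1  [load 15/20]
  2 → cabin 1  [load 17/20]
  7 → cabin 2 (new)  [load 7/20]
  19 → cabin 3 (new)  [load 19/20]
  4 → cabin 2  [load 11/20]
  5 → cabin 2  [load 16/20]
  6 → cabin 4 (new)  [load 6/20]
  5 → cabin 4  [load 11/20]
  4 → cabin 2  [load 20/20]
4 cabins opened.

4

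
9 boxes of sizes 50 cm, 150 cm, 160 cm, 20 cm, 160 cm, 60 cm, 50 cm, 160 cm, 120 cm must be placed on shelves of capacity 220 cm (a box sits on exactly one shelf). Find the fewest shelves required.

Total = 160 + 160 + 160 + 150 + 120 + 60 + 50 + 50 + 20 = 930 cm.
Lower bound: ⌈930/220⌉ = 5 shelves.
A packing using 5 shelves:
  shelf 1: 160 + 60 = 220
  shelf 2: 160 + 50 = 210
  shelf 3: 160 + 50 = 210
  shelf 4: 150 + 20 = 170
  shelf 5: 120 = 120
This matches the lower bound, so 5 is optimal.

5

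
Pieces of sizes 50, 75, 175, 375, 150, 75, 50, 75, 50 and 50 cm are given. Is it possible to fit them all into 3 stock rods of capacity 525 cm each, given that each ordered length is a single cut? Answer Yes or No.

Yes

A valid assignment using 3 stock rods:
  stock rod 1: 375 + 150 = 525
  stock rod 2: 175 + 75 + 75 + 75 + 50 + 50 = 500
  stock rod 3: 50 + 50 = 100
Every load is within 525 cm, so 3 stock rods suffice.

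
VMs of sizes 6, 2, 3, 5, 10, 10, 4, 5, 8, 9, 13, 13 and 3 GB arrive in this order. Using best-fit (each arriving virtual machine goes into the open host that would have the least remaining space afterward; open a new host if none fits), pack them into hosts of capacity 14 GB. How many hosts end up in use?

8

  6 → host 1 (new)  [load 6/14]
  2 → host 1  [load 8/14]
  3 → host 1  [load 11/14]
  5 → host 2 (new)  [load 5/14]
  10 → host 3 (new)  [load 10/14]
  10 → host 4 (new)  [load 10/14]
  4 → host 3  [load 14/14]
  5 → host 2  [load 10/14]
  8 → host 5 (new)  [load 8/14]
  9 → host 6 (new)  [load 9/14]
  13 → host 7 (new)  [load 13/14]
  13 → host 8 (new)  [load 13/14]
  3 → host 1  [load 14/14]
8 hosts opened.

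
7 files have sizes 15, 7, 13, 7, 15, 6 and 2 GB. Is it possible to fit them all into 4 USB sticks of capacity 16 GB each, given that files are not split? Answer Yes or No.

Total = 65 GB; ⌈65/16⌉ = 5.
At least 5 USB sticks are required, but only 4 are allowed.

No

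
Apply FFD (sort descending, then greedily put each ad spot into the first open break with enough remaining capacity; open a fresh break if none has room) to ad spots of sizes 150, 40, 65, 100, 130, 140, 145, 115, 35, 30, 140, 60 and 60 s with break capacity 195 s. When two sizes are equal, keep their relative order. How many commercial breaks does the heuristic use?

7

Sorted descending: 150, 145, 140, 140, 130, 115, 100, 65, 60, 60, 40, 35, 30.
  150 → break 1 (new)  [load 150/195]
  145 → break 2 (new)  [load 145/195]
  140 → break 3 (new)  [load 140/195]
  140 → break 4 (new)  [load 140/195]
  130 → break 5 (new)  [load 130/195]
  115 → break 6 (new)  [load 115/195]
  100 → break 7 (new)  [load 100/195]
  65 → break 5  [load 195/195]
  60 → break 6  [load 175/195]
  60 → break 7  [load 160/195]
  40 → break 1  [load 190/195]
  35 → break 2  [load 180/195]
  30 → break 3  [load 170/195]
7 commercial breaks opened.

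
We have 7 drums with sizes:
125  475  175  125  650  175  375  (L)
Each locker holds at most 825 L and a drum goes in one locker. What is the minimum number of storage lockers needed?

Total = 650 + 475 + 375 + 175 + 175 + 125 + 125 = 2100 L.
Lower bound: ⌈2100/825⌉ = 3 storage lockers.
A packing using 3 storage lockers:
  locker 1: 650 + 175 = 825
  locker 2: 475 + 175 + 125 = 775
  locker 3: 375 + 125 = 500
This matches the lower bound, so 3 is optimal.

3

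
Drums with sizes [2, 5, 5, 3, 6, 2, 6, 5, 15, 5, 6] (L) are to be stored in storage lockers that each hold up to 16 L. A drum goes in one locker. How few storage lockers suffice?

Total = 15 + 6 + 6 + 6 + 5 + 5 + 5 + 5 + 3 + 2 + 2 = 60 L.
Lower bound: ⌈60/16⌉ = 4 storage lockers.
A packing using 4 storage lockers:
  locker 1: 15 = 15
  locker 2: 6 + 6 + 3 = 15
  locker 3: 6 + 5 + 5 = 16
  locker 4: 5 + 5 + 2 + 2 = 14
This matches the lower bound, so 4 is optimal.

4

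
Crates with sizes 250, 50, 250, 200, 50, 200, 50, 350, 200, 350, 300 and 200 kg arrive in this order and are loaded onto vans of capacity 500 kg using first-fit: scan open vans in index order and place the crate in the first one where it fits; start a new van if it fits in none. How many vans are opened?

6

  250 → van 1 (new)  [load 250/500]
  50 → van 1  [load 300/500]
  250 → van 2 (new)  [load 250/500]
  200 → van 1  [load 500/500]
  50 → van 2  [load 300/500]
  200 → van 2  [load 500/500]
  50 → van 3 (new)  [load 50/500]
  350 → van 3  [load 400/500]
  200 → van 4 (new)  [load 200/500]
  350 → van 5 (new)  [load 350/500]
  300 → van 4  [load 500/500]
  200 → van 6 (new)  [load 200/500]
6 vans opened.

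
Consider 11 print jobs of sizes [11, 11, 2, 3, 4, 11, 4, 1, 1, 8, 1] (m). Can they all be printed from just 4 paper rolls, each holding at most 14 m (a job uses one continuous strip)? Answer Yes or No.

Total = 57 m; ⌈57/14⌉ = 5.
At least 5 paper rolls are required, but only 4 are allowed.

No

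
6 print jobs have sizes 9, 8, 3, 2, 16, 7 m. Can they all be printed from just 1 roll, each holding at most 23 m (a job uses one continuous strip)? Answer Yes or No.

Total = 45 m; ⌈45/23⌉ = 2.
At least 2 paper rolls are required, but only 1 is allowed.

No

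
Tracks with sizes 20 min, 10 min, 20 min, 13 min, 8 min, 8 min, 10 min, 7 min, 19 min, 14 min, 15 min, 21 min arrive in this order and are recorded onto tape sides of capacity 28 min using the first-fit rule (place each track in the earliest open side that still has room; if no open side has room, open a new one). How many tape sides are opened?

8

  20 → side 1 (new)  [load 20/28]
  10 → side 2 (new)  [load 10/28]
  20 → side 3 (new)  [load 20/28]
  13 → side 2  [load 23/28]
  8 → side 1  [load 28/28]
  8 → side 3  [load 28/28]
  10 → side 4 (new)  [load 10/28]
  7 → side 4  [load 17/28]
  19 → side 5 (new)  [load 19/28]
  14 → side 6 (new)  [load 14/28]
  15 → side 7 (new)  [load 15/28]
  21 → side 8 (new)  [load 21/28]
8 tape sides opened.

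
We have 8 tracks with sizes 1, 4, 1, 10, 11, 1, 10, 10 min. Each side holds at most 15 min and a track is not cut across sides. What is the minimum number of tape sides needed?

4

Total = 11 + 10 + 10 + 10 + 4 + 1 + 1 + 1 = 48 min.
Lower bound: ⌈48/15⌉ = 4 tape sides.
A packing using 4 tape sides:
  side 1: 11 + 4 = 15
  side 2: 10 + 1 + 1 + 1 = 13
  side 3: 10 = 10
  side 4: 10 = 10
This matches the lower bound, so 4 is optimal.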